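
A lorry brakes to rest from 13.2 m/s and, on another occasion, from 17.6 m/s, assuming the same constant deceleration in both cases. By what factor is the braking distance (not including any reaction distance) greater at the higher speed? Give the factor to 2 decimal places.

Factor ≈ 1.78

Braking distance d = v²/(2a), so with a fixed, d ∝ v².
Factor = (17.6/13.2)² = 1.3333² = 1.7777.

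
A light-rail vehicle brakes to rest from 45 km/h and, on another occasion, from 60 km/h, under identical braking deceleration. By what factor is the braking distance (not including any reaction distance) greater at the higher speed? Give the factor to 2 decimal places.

Braking distance d = v²/(2a), so with a fixed, d ∝ v².
Factor = (60/45)² = 1.3333² = 1.7777.

Factor ≈ 1.78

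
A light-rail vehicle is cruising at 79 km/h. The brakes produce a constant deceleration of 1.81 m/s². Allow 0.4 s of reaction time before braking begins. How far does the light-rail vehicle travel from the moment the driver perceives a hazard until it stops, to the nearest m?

Total stopping distance ≈ 142 m

79 km/h ÷ 3.6 = 21.9444 m/s.
Reaction distance = v·t_r = 21.9444 × 0.4 = 8.778 m.
Braking distance = v²/(2a) = 21.9444² / (2 × 1.810) = 481.557 / 3.620 = 133.027 m.
Total = 8.778 + 133.027 = 141.805 m.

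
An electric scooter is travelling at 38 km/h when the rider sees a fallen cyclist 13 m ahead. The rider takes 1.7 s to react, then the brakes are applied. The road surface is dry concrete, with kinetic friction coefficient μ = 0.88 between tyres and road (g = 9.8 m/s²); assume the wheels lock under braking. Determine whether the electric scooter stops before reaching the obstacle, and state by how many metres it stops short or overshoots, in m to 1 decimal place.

No — it overshoots by 11.4 m

38 km/h ÷ 3.6 = 10.5556 m/s.
a = μg = 0.88 × 9.8 = 8.624 m/s².
Reaction distance = 10.5556 × 1.7 = 17.945 m.
Braking distance = v²/(2a) = 111.421 / 17.248 = 6.460 m.
Total stopping distance = 17.945 + 6.460 = 24.405 m, vs 13 m available — it cannot stop in time and overshoots by 24.405 − 13 = 11.405 m.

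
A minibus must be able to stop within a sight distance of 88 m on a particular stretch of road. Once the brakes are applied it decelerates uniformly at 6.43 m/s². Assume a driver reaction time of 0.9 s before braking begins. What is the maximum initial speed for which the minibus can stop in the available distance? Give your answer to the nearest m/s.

Maximum speed ≈ 28 m/s

Stopping distance: v·t_r + v²/(2a) = 88 with t_r = 0.9 s and a = 6.430 m/s².
So v² + 11.574 v − 1131.68 = 0.
Positive root: v = −a·t_r + √((a·t_r)² + 2a·d) = −5.787 + √(33.489 + 1131.68) = 28.3476 m/s.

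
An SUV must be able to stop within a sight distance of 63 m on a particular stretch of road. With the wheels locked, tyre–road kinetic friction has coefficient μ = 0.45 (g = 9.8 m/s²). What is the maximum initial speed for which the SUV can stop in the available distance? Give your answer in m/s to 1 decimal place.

Maximum speed ≈ 23.6 m/s

a = μg = 0.45 × 9.8 = 4.410 m/s².
v²/(2a) = d ⇒ v = √(2 × 4.410 × 63) = √555.66 = 23.5724 m/s.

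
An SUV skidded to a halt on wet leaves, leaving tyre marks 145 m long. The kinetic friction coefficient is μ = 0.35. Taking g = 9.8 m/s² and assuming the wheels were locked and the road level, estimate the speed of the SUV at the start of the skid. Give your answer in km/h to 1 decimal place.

Initial speed ≈ 113.5 km/h

Deceleration a = μg = 0.35 × 9.8 = 3.430 m/s².
v = √(2a·d) = √(2 × 3.430 × 145) = √994.700 = 31.5389 m/s.
= 31.5389 × 3.6 = 113.540 km/h.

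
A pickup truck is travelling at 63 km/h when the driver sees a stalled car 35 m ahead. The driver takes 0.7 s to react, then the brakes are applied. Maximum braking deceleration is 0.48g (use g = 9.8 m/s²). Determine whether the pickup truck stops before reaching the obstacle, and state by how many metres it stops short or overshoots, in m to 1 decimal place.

No — it overshoots by 9.8 m

63 km/h ÷ 3.6 = 17.5000 m/s.
a = 0.48 × 9.8 = 4.704 m/s².
Reaction distance = 17.5000 × 0.7 = 12.250 m.
Braking distance = v²/(2a) = 306.250 / 9.408 = 32.552 m.
Total stopping distance = 12.250 + 32.552 = 44.802 m, vs 35 m available — it cannot stop in time and overshoots by 44.802 − 35 = 9.802 m.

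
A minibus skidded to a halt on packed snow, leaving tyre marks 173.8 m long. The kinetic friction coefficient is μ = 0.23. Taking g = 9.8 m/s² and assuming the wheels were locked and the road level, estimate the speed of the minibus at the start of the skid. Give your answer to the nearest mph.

Deceleration a = μg = 0.23 × 9.8 = 2.254 m/s².
v = √(2a·d) = √(2 × 2.254 × 173.8) = √783.490 = 27.9909 m/s.
= 27.9909 ÷ 0.44704 = 62.614 mph.

Initial speed ≈ 63 mph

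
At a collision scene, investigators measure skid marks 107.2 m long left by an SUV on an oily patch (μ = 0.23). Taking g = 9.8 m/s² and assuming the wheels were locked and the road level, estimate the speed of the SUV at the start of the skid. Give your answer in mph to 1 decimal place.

Initial speed ≈ 49.2 mph

Deceleration a = μg = 0.23 × 9.8 = 2.254 m/s².
v = √(2a·d) = √(2 × 2.254 × 107.2) = √483.258 = 21.9831 m/s.
= 21.9831 ÷ 0.44704 = 49.175 mph.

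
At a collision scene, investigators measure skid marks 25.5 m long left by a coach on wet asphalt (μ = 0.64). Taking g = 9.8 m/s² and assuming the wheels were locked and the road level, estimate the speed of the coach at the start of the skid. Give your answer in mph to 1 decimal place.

Deceleration a = μg = 0.64 × 9.8 = 6.272 m/s².
v = √(2a·d) = √(2 × 6.272 × 25.5) = √319.872 = 17.8850 m/s.
= 17.8850 ÷ 0.44704 = 40.008 mph.

Initial speed ≈ 40.0 mph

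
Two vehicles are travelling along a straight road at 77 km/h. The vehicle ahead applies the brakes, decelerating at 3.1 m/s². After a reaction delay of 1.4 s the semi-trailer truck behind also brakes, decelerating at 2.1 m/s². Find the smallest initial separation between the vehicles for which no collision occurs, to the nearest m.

Minimum gap ≈ 65 m

77 km/h ÷ 3.6 = 21.3889 m/s.
Leader travels v²/(2a_L) = 457.485 / 6.200 = 73.788 m before stopping.
Follower covers v·t_r = 21.3889 × 1.4 = 29.944 m while reacting, then v²/(2a_F) = 457.485 / 4.200 = 108.925 m while braking, for a total of 29.944 + 108.925 = 138.869 m.
Since a_F ≤ a_L and the follower starts braking later, the follower is never slower than the leader, so the closest approach is when both have stopped.
Minimum gap = 138.869 − 73.788 = 65.081 m.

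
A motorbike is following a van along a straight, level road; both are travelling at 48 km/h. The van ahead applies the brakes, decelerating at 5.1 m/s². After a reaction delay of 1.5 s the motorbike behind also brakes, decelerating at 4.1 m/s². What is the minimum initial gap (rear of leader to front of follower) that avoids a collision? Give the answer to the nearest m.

Minimum gap ≈ 24 m

48 km/h ÷ 3.6 = 13.3333 m/s.
Leader travels v²/(2a_L) = 177.777 / 10.200 = 17.429 m before stopping.
Follower covers v·t_r = 13.3333 × 1.5 = 20.000 m while reacting, then v²/(2a_F) = 177.777 / 8.200 = 21.680 m while braking, for a total of 20.000 + 21.680 = 41.680 m.
Since a_F ≤ a_L and the follower starts braking later, the follower is never slower than the leader, so the closest approach is when both have stopped.
Minimum gap = 41.680 − 17.429 = 24.251 m.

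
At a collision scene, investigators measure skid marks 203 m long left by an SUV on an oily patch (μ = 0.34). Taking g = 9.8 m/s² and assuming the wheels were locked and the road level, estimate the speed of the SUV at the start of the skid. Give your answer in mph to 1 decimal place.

Deceleration a = μg = 0.34 × 9.8 = 3.332 m/s².
v = √(2a·d) = √(2 × 3.332 × 203) = √1352.792 = 36.7803 m/s.
= 36.7803 ÷ 0.44704 = 82.275 mph.

Initial speed ≈ 82.3 mph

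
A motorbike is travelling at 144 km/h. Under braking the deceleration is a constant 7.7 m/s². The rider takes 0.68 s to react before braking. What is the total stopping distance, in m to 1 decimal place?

144 km/h ÷ 3.6 = 40.0000 m/s.
Reaction distance = v·t_r = 40.0000 × 0.68 = 27.200 m.
Braking distance = v²/(2a) = 40.0000² / (2 × 7.700) = 1600.000 / 15.400 = 103.896 m.
Total = 27.200 + 103.896 = 131.096 m.

Total stopping distance ≈ 131.1 m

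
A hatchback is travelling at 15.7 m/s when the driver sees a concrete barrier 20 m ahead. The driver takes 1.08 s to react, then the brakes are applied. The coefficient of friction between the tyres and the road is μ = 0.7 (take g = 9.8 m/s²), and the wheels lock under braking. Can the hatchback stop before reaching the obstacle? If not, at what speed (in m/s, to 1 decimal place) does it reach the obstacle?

a = μg = 0.7 × 9.8 = 6.860 m/s².
Reaction distance = 15.7000 × 1.08 = 16.956 m.
Braking distance needed to stop: v²/(2a) = 246.490 / 13.720 = 17.966 m, so total needed = 16.956 + 17.966 = 34.922 m > 20 m — it cannot stop.
Distance remaining when braking begins: 20 − 16.956 = 3.044 m.
v² = v₀² − 2a·d = 246.490 − 2 × 6.860 × 3.044 = 204.726 m²/s².
v = √204.726 = 14.308 m/s.

No — it strikes the obstacle at 14.3 m/s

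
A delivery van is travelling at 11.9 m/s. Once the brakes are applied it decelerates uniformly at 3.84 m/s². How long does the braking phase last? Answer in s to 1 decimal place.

Braking time ≈ 3.1 s

Braking time = v/a = 11.9000 / 3.840 = 3.099 s.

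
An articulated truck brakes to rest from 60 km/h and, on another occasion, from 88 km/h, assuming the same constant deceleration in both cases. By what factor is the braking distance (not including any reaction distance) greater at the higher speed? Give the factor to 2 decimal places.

Factor ≈ 2.15

Braking distance d = v²/(2a), so with a fixed, d ∝ v².
Factor = (88/60)² = 1.4667² = 2.1512.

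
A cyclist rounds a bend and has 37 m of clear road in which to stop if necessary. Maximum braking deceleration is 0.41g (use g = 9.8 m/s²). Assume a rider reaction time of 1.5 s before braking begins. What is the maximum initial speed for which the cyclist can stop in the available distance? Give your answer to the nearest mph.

a = 0.41 × 9.8 = 4.018 m/s².
Stopping distance: v·t_r + v²/(2a) = 37 with t_r = 1.5 s and a = 4.018 m/s².
So v² + 12.054 v − 297.33 = 0.
Positive root: v = −a·t_r + √((a·t_r)² + 2a·d) = −6.027 + √(36.325 + 297.33) = 12.2392 m/s.
12.2392 m/s ÷ 0.44704 = 27.378 mph.

Maximum speed ≈ 27 mph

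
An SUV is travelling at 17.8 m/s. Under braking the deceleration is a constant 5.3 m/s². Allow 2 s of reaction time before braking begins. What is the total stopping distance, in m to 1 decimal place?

Reaction distance = v·t_r = 17.8000 × 2 = 35.600 m.
Braking distance = v²/(2a) = 17.8000² / (2 × 5.300) = 316.840 / 10.600 = 29.891 m.
Total = 35.600 + 29.891 = 65.491 m.

Total stopping distance ≈ 65.5 m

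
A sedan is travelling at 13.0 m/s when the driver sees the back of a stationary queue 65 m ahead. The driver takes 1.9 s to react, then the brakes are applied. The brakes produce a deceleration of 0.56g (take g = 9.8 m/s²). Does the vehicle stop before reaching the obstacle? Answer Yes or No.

Yes

a = 0.56 × 9.8 = 5.488 m/s².
Reaction distance = 13.0000 × 1.9 = 24.700 m.
Braking distance = v²/(2a) = 169.000 / 10.976 = 15.397 m.
Total stopping distance = 24.700 + 15.397 = 40.097 m, vs 65 m available — it stops with 65 − 40.097 = 24.903 m to spare.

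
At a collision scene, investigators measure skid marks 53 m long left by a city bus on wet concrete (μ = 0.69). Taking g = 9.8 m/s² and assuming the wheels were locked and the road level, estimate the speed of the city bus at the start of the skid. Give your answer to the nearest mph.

Initial speed ≈ 60 mph

Deceleration a = μg = 0.69 × 9.8 = 6.762 m/s².
v = √(2a·d) = √(2 × 6.762 × 53) = √716.772 = 26.7726 m/s.
= 26.7726 ÷ 0.44704 = 59.889 mph.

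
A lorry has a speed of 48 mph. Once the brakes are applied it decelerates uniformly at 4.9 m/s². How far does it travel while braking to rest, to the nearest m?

Braking distance ≈ 47 m

48 mph × 0.44704 = 21.4579 m/s.
Braking distance = v²/(2a) = 21.4579² / (2 × 4.900) = 460.441 / 9.800 = 46.984 m.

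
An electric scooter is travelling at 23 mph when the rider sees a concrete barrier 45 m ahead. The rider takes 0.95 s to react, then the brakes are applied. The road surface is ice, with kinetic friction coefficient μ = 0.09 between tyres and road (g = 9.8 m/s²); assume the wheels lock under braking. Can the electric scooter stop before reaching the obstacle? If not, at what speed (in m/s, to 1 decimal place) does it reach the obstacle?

No — it strikes the obstacle at 6.6 m/s

23 mph × 0.44704 = 10.2819 m/s.
a = μg = 0.09 × 9.8 = 0.882 m/s².
Reaction distance = 10.2819 × 0.95 = 9.768 m.
Braking distance needed to stop: v²/(2a) = 105.717 / 1.764 = 59.930 m, so total needed = 9.768 + 59.930 = 69.698 m > 45 m — it cannot stop.
Distance remaining when braking begins: 45 − 9.768 = 35.232 m.
v² = v₀² − 2a·d = 105.717 − 2 × 0.882 × 35.232 = 43.568 m²/s².
v = √43.568 = 6.601 m/s.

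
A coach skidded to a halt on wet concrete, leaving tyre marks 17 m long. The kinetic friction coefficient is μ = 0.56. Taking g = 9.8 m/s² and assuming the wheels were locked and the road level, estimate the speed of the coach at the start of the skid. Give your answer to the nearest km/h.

Deceleration a = μg = 0.56 × 9.8 = 5.488 m/s².
v = √(2a·d) = √(2 × 5.488 × 17) = √186.592 = 13.6599 m/s.
= 13.6599 × 3.6 = 49.176 km/h.

Initial speed ≈ 49 km/h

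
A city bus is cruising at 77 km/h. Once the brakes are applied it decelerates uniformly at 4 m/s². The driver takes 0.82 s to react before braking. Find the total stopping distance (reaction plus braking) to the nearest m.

77 km/h ÷ 3.6 = 21.3889 m/s.
Reaction distance = v·t_r = 21.3889 × 0.82 = 17.539 m.
Braking distance = v²/(2a) = 21.3889² / (2 × 4.000) = 457.485 / 8.000 = 57.186 m.
Total = 17.539 + 57.186 = 74.725 m.

Total stopping distance ≈ 75 m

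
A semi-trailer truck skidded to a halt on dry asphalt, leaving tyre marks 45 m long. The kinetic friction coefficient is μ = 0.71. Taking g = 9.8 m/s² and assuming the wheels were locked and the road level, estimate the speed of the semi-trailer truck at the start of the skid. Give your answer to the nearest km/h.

Deceleration a = μg = 0.71 × 9.8 = 6.958 m/s².
v = √(2a·d) = √(2 × 6.958 × 45) = √626.220 = 25.0244 m/s.
= 25.0244 × 3.6 = 90.088 km/h.

Initial speed ≈ 90 km/h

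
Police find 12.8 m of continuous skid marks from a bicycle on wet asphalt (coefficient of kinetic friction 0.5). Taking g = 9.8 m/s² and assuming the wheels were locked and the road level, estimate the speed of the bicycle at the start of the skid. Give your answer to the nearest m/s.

Deceleration a = μg = 0.5 × 9.8 = 4.900 m/s².
v = √(2a·d) = √(2 × 4.900 × 12.8) = √125.440 = 11.2000 m/s.

Initial speed ≈ 11 m/s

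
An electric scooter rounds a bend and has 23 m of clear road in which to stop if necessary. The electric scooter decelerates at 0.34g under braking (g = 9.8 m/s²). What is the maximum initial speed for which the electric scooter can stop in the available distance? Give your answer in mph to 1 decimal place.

a = 0.34 × 9.8 = 3.332 m/s².
v²/(2a) = d ⇒ v = √(2 × 3.332 × 23) = √153.27 = 12.3802 m/s.
12.3802 m/s ÷ 0.44704 = 27.694 mph.

Maximum speed ≈ 27.7 mph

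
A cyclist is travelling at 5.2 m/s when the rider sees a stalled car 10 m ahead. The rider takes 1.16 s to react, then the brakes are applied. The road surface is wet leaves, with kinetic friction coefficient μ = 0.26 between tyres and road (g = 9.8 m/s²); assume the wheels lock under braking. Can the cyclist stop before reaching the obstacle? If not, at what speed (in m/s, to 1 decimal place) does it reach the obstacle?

No — it strikes the obstacle at 2.6 m/s

a = μg = 0.26 × 9.8 = 2.548 m/s².
Reaction distance = 5.2000 × 1.16 = 6.032 m.
Braking distance needed to stop: v²/(2a) = 27.040 / 5.096 = 5.306 m, so total needed = 6.032 + 5.306 = 11.338 m > 10 m — it cannot stop.
Distance remaining when braking begins: 10 − 6.032 = 3.968 m.
v² = v₀² − 2a·d = 27.040 − 2 × 2.548 × 3.968 = 6.819 m²/s².
v = √6.819 = 2.611 m/s.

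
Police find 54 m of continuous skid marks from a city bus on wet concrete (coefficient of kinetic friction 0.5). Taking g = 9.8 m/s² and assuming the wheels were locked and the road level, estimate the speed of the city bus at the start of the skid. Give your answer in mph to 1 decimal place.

Initial speed ≈ 51.5 mph

Deceleration a = μg = 0.5 × 9.8 = 4.900 m/s².
v = √(2a·d) = √(2 × 4.900 × 54) = √529.200 = 23.0043 m/s.
= 23.0043 ÷ 0.44704 = 51.459 mph.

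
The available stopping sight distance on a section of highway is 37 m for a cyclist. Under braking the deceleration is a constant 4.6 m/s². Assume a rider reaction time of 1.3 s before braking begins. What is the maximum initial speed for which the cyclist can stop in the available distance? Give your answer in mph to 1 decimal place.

Maximum speed ≈ 30.0 mph

Stopping distance: v·t_r + v²/(2a) = 37 with t_r = 1.3 s and a = 4.600 m/s².
So v² + 11.960 v − 340.40 = 0.
Positive root: v = −a·t_r + √((a·t_r)² + 2a·d) = −5.980 + √(35.760 + 340.40) = 13.4148 m/s.
13.4148 m/s ÷ 0.44704 = 30.008 mph.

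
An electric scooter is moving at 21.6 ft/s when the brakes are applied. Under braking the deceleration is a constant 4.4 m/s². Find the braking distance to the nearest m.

21.6 ft/s × 0.3048 = 6.5837 m/s.
Braking distance = v²/(2a) = 6.5837² / (2 × 4.400) = 43.345 / 8.800 = 4.926 m.

Braking distance ≈ 5 m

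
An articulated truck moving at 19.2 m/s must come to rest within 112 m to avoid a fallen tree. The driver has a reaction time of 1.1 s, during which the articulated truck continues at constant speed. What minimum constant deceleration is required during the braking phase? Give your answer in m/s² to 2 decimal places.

Distance covered during reaction = 19.2000 × 1.1 = 21.120 m.
Distance available for braking: 112 − 21.120 = 90.880 m.
v² = 2a·d ⇒ a = v²/(2d) = 19.2000² / (2 × 90.880) = 368.640 / 181.760 = 2.0282 m/s².

Required deceleration ≈ 2.03 m/s²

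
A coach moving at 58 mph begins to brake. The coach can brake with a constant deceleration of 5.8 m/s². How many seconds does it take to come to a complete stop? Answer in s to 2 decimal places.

Braking time ≈ 4.47 s

58 mph × 0.44704 = 25.9283 m/s.
Braking time = v/a = 25.9283 / 5.800 = 4.470 s.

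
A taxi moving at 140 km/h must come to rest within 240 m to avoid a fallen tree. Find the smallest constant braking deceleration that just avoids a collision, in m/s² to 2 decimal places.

Required deceleration ≈ 3.15 m/s²

140 km/h ÷ 3.6 = 38.8889 m/s.
v² = 2a·d ⇒ a = v²/(2d) = 38.8889² / (2 × 240.000) = 1512.347 / 480.000 = 3.1507 m/s².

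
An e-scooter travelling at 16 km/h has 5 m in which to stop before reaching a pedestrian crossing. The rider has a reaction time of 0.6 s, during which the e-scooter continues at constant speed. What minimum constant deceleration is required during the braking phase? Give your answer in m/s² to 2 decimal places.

Required deceleration ≈ 4.23 m/s²

16 km/h ÷ 3.6 = 4.4444 m/s.
Distance covered during reaction = 4.4444 × 0.6 = 2.667 m.
Distance available for braking: 5 − 2.667 = 2.333 m.
v² = 2a·d ⇒ a = v²/(2d) = 4.4444² / (2 × 2.333) = 19.753 / 4.666 = 4.2334 m/s².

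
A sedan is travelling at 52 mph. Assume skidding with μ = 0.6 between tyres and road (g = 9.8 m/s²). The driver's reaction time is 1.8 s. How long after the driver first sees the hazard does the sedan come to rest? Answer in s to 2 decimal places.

Total time ≈ 5.75 s

52 mph × 0.44704 = 23.2461 m/s.
a = μg = 0.6 × 9.8 = 5.880 m/s².
Braking time = v/a = 23.2461 / 5.880 = 3.953 s.
Total = 1.8 + 3.953 = 5.753 s.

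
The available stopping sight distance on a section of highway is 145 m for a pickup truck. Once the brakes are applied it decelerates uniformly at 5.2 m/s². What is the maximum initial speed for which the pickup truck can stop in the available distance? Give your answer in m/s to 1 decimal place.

v²/(2a) = d ⇒ v = √(2 × 5.200 × 145) = √1508.00 = 38.8330 m/s.

Maximum speed ≈ 38.8 m/s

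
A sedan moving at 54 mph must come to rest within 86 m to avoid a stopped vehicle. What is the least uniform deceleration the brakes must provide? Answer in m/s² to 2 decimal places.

54 mph × 0.44704 = 24.1402 m/s.
v² = 2a·d ⇒ a = v²/(2d) = 24.1402² / (2 × 86.000) = 582.749 / 172.000 = 3.3881 m/s².

Required deceleration ≈ 3.39 m/s²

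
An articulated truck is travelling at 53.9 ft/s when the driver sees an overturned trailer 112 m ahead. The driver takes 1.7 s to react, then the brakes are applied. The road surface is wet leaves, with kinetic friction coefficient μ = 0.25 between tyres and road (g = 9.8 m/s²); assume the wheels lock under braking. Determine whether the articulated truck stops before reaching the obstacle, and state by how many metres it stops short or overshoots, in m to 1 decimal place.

Yes — it stops 29.0 m short of the obstacle

53.9 ft/s × 0.3048 = 16.4287 m/s.
a = μg = 0.25 × 9.8 = 2.450 m/s².
Reaction distance = 16.4287 × 1.7 = 27.929 m.
Braking distance = v²/(2a) = 269.902 / 4.900 = 55.082 m.
Total stopping distance = 27.929 + 55.082 = 83.011 m, vs 112 m available — it stops with 112 − 83.011 = 28.989 m to spare.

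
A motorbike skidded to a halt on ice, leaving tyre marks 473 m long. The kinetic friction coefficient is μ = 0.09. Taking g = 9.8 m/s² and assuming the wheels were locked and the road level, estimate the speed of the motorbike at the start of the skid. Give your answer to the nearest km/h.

Initial speed ≈ 104 km/h

Deceleration a = μg = 0.09 × 9.8 = 0.882 m/s².
v = √(2a·d) = √(2 × 0.882 × 473) = √834.372 = 28.8855 m/s.
= 28.8855 × 3.6 = 103.988 km/h.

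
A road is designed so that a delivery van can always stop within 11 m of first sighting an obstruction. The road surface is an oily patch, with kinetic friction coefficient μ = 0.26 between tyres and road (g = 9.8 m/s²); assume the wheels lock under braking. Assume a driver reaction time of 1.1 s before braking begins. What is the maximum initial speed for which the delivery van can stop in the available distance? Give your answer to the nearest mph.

Maximum speed ≈ 12 mph

a = μg = 0.26 × 9.8 = 2.548 m/s².
Stopping distance: v·t_r + v²/(2a) = 11 with t_r = 1.1 s and a = 2.548 m/s².
So v² + 5.606 v − 56.06 = 0.
Positive root: v = −a·t_r + √((a·t_r)² + 2a·d) = −2.803 + √(7.857 + 56.06) = 5.1918 m/s.
5.1918 m/s ÷ 0.44704 = 11.614 mph.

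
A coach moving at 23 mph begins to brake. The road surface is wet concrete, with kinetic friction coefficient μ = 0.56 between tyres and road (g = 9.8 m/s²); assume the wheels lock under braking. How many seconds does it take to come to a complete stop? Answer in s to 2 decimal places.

Braking time ≈ 1.87 s

23 mph × 0.44704 = 10.2819 m/s.
a = μg = 0.56 × 9.8 = 5.488 m/s².
Braking time = v/a = 10.2819 / 5.488 = 1.874 s.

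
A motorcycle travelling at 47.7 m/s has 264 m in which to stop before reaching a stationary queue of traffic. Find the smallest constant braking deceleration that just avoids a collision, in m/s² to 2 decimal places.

Required deceleration ≈ 4.31 m/s²

v² = 2a·d ⇒ a = v²/(2d) = 47.7000² / (2 × 264.000) = 2275.290 / 528.000 = 4.3093 m/s².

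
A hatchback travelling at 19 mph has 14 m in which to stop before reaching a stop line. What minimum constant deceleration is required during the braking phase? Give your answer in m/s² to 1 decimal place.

Required deceleration ≈ 2.6 m/s²

19 mph × 0.44704 = 8.4938 m/s.
v² = 2a·d ⇒ a = v²/(2d) = 8.4938² / (2 × 14.000) = 72.145 / 28.000 = 2.5766 m/s².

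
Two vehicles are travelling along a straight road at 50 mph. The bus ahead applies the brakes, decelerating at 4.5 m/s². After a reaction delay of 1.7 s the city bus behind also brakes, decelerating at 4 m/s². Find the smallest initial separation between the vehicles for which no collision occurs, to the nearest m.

50 mph × 0.44704 = 22.3520 m/s.
Leader travels v²/(2a_L) = 499.612 / 9.000 = 55.512 m before stopping.
Follower covers v·t_r = 22.3520 × 1.7 = 37.998 m while reacting, then v²/(2a_F) = 499.612 / 8.000 = 62.452 m while braking, for a total of 37.998 + 62.452 = 100.450 m.
Since a_F ≤ a_L and the follower starts braking later, the follower is never slower than the leader, so the closest approach is when both have stopped.
Minimum gap = 100.450 − 55.512 = 44.938 m.

Minimum gap ≈ 45 m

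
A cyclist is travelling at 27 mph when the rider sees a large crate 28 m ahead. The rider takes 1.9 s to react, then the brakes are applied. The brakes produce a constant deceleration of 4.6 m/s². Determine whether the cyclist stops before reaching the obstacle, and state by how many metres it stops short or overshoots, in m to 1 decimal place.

27 mph × 0.44704 = 12.0701 m/s.
Reaction distance = 12.0701 × 1.9 = 22.933 m.
Braking distance = v²/(2a) = 145.687 / 9.200 = 15.836 m.
Total stopping distance = 22.933 + 15.836 = 38.769 m, vs 28 m available — it cannot stop in time and overshoots by 38.769 − 28 = 10.769 m.

No — it overshoots by 10.8 m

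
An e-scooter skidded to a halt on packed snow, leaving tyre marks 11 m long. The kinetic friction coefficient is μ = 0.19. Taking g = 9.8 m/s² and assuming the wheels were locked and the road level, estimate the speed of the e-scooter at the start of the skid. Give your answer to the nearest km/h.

Deceleration a = μg = 0.19 × 9.8 = 1.862 m/s².
v = √(2a·d) = √(2 × 1.862 × 11) = √40.964 = 6.4003 m/s.
= 6.4003 × 3.6 = 23.041 km/h.

Initial speed ≈ 23 km/h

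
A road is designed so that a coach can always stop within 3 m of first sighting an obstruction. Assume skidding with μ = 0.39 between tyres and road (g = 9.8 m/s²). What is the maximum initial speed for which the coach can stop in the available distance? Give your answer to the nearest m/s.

a = μg = 0.39 × 9.8 = 3.822 m/s².
v²/(2a) = d ⇒ v = √(2 × 3.822 × 3) = √22.93 = 4.7885 m/s.

Maximum speed ≈ 5 m/s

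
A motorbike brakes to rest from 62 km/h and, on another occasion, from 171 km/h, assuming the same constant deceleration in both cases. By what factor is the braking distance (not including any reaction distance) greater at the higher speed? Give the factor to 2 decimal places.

Braking distance d = v²/(2a), so with a fixed, d ∝ v².
Factor = (171/62)² = 2.7581² = 7.6071.

Factor ≈ 7.61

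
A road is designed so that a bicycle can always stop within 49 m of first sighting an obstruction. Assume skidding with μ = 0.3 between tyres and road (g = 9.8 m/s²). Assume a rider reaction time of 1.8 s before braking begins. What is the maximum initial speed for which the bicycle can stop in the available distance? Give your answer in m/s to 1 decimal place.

a = μg = 0.3 × 9.8 = 2.940 m/s².
Stopping distance: v·t_r + v²/(2a) = 49 with t_r = 1.8 s and a = 2.940 m/s².
So v² + 10.584 v − 288.12 = 0.
Positive root: v = −a·t_r + √((a·t_r)² + 2a·d) = −5.292 + √(28.005 + 288.12) = 12.4879 m/s.

Maximum speed ≈ 12.5 m/s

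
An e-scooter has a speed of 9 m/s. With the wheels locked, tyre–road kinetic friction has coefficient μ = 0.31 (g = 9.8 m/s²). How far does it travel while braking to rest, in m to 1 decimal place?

Braking distance ≈ 13.3 m

a = μg = 0.31 × 9.8 = 3.038 m/s².
Braking distance = v²/(2a) = 9.0000² / (2 × 3.038) = 81.000 / 6.076 = 13.331 m.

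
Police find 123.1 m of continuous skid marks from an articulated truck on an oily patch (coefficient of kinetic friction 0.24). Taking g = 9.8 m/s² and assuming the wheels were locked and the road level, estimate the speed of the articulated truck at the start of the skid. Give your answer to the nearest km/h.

Initial speed ≈ 87 km/h

Deceleration a = μg = 0.24 × 9.8 = 2.352 m/s².
v = √(2a·d) = √(2 × 2.352 × 123.1) = √579.062 = 24.0637 m/s.
= 24.0637 × 3.6 = 86.629 km/h.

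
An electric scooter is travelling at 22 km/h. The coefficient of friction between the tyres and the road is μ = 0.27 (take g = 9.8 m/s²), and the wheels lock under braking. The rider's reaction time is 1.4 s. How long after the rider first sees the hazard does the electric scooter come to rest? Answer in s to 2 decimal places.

Total time ≈ 3.71 s

22 km/h ÷ 3.6 = 6.1111 m/s.
a = μg = 0.27 × 9.8 = 2.646 m/s².
Braking time = v/a = 6.1111 / 2.646 = 2.310 s.
Total = 1.4 + 2.310 = 3.710 s.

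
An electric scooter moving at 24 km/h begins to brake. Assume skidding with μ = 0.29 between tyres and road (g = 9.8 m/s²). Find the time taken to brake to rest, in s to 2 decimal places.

24 km/h ÷ 3.6 = 6.6667 m/s.
a = μg = 0.29 × 9.8 = 2.842 m/s².
Braking time = v/a = 6.6667 / 2.842 = 2.346 s.

Braking time ≈ 2.35 s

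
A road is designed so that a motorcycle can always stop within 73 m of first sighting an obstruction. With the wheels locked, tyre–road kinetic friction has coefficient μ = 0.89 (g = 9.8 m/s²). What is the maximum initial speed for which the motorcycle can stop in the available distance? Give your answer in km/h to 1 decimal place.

Maximum speed ≈ 128.5 km/h

a = μg = 0.89 × 9.8 = 8.722 m/s².
v²/(2a) = d ⇒ v = √(2 × 8.722 × 73) = √1273.41 = 35.6849 m/s.
35.6849 m/s × 3.6 = 128.466 km/h.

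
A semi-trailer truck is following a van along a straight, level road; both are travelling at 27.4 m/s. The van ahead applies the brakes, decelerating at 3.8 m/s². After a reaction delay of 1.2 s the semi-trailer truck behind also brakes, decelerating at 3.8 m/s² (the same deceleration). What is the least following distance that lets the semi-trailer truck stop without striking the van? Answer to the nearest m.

Minimum gap ≈ 33 m

Leader travels v²/(2a_L) = 750.760 / 7.600 = 98.784 m before stopping.
Follower covers v·t_r = 27.4000 × 1.2 = 32.880 m while reacting, then v²/(2a_F) = 750.760 / 7.600 = 98.784 m while braking, for a total of 32.880 + 98.784 = 131.664 m.
Since a_F ≤ a_L and the follower starts braking later, the follower is never slower than the leader, so the closest approach is when both have stopped.
Minimum gap = 131.664 − 98.784 = 32.880 m.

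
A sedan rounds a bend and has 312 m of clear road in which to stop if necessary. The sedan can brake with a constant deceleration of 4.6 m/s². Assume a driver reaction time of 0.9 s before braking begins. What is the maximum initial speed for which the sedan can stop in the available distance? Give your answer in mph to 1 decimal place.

Stopping distance: v·t_r + v²/(2a) = 312 with t_r = 0.9 s and a = 4.600 m/s².
So v² + 8.280 v − 2870.40 = 0.
Positive root: v = −a·t_r + √((a·t_r)² + 2a·d) = −4.140 + √(17.140 + 2870.40) = 49.5958 m/s.
49.5958 m/s ÷ 0.44704 = 110.943 mph.

Maximum speed ≈ 110.9 mph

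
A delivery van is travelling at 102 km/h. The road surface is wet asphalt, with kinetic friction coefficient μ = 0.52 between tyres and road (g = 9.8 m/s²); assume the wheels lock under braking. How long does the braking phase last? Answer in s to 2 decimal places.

102 km/h ÷ 3.6 = 28.3333 m/s.
a = μg = 0.52 × 9.8 = 5.096 m/s².
Braking time = v/a = 28.3333 / 5.096 = 5.560 s.

Braking time ≈ 5.56 s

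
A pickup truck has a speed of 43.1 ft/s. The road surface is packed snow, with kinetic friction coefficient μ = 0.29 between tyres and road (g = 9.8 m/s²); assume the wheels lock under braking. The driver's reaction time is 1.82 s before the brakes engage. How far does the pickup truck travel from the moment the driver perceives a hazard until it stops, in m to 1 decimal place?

Total stopping distance ≈ 54.3 m

43.1 ft/s × 0.3048 = 13.1369 m/s.
a = μg = 0.29 × 9.8 = 2.842 m/s².
Reaction distance = v·t_r = 13.1369 × 1.82 = 23.909 m.
Braking distance = v²/(2a) = 13.1369² / (2 × 2.842) = 172.578 / 5.684 = 30.362 m.
Total = 23.909 + 30.362 = 54.271 m.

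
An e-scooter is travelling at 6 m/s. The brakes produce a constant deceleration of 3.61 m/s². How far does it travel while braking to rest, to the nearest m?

Braking distance = v²/(2a) = 6.0000² / (2 × 3.610) = 36.000 / 7.220 = 4.986 m.

Braking distance ≈ 5 m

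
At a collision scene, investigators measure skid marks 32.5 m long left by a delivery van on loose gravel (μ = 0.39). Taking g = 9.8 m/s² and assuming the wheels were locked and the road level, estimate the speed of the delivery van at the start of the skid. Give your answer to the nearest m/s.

Initial speed ≈ 16 m/s

Deceleration a = μg = 0.39 × 9.8 = 3.822 m/s².
v = √(2a·d) = √(2 × 3.822 × 32.5) = √248.430 = 15.7617 m/s.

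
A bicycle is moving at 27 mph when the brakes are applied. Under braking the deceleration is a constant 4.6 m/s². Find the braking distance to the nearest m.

27 mph × 0.44704 = 12.0701 m/s.
Braking distance = v²/(2a) = 12.0701² / (2 × 4.600) = 145.687 / 9.200 = 15.836 m.

Braking distance ≈ 16 m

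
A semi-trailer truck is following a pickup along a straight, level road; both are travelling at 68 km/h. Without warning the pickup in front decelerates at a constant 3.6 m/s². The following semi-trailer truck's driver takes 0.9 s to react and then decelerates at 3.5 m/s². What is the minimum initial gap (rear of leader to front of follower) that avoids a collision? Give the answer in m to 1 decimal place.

68 km/h ÷ 3.6 = 18.8889 m/s.
Leader travels v²/(2a_L) = 356.791 / 7.200 = 49.554 m before stopping.
Follower covers v·t_r = 18.8889 × 0.9 = 17.000 m while reacting, then v²/(2a_F) = 356.791 / 7.000 = 50.970 m while braking, for a total of 17.000 + 50.970 = 67.970 m.
Since a_F ≤ a_L and the follower starts braking later, the follower is never slower than the leader, so the closest approach is when both have stopped.
Minimum gap = 67.970 − 49.554 = 18.416 m.

Minimum gap ≈ 18.4 m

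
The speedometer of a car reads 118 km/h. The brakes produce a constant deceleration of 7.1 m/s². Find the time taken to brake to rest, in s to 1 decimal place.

118 km/h ÷ 3.6 = 32.7778 m/s.
Braking time = v/a = 32.7778 / 7.100 = 4.617 s.

Braking time ≈ 4.6 s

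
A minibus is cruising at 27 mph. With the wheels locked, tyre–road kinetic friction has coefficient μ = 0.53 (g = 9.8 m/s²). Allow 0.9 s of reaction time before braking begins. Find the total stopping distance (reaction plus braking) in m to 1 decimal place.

Total stopping distance ≈ 24.9 m

27 mph × 0.44704 = 12.0701 m/s.
a = μg = 0.53 × 9.8 = 5.194 m/s².
Reaction distance = v·t_r = 12.0701 × 0.9 = 10.863 m.
Braking distance = v²/(2a) = 12.0701² / (2 × 5.194) = 145.687 / 10.388 = 14.025 m.
Total = 10.863 + 14.025 = 24.888 m.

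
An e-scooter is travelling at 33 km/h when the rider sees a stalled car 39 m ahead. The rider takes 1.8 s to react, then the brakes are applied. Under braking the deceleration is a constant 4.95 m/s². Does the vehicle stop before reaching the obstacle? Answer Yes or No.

Yes

33 km/h ÷ 3.6 = 9.1667 m/s.
Reaction distance = 9.1667 × 1.8 = 16.500 m.
Braking distance = v²/(2a) = 84.028 / 9.900 = 8.488 m.
Total stopping distance = 16.500 + 8.488 = 24.988 m, vs 39 m available — it stops with 39 − 24.988 = 14.012 m to spare.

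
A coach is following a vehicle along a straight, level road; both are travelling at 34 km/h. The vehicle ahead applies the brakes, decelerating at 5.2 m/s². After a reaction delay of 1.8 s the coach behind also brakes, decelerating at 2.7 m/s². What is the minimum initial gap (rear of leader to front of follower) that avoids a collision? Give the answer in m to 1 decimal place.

34 km/h ÷ 3.6 = 9.4444 m/s.
Leader travels v²/(2a_L) = 89.197 / 10.400 = 8.577 m before stopping.
Follower covers v·t_r = 9.4444 × 1.8 = 17.000 m while reacting, then v²/(2a_F) = 89.197 / 5.400 = 16.518 m while braking, for a total of 17.000 + 16.518 = 33.518 m.
Since a_F ≤ a_L and the follower starts braking later, the follower is never slower than the leader, so the closest approach is when both have stopped.
Minimum gap = 33.518 − 8.577 = 24.941 m.

Minimum gap ≈ 24.9 m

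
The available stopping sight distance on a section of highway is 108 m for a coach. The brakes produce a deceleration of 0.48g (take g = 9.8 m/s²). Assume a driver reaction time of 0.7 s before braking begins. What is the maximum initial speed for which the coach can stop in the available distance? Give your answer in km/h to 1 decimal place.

Maximum speed ≈ 103.5 km/h

a = 0.48 × 9.8 = 4.704 m/s².
Stopping distance: v·t_r + v²/(2a) = 108 with t_r = 0.7 s and a = 4.704 m/s².
So v² + 6.586 v − 1016.06 = 0.
Positive root: v = −a·t_r + √((a·t_r)² + 2a·d) = −3.293 + √(10.844 + 1016.06) = 28.7523 m/s.
28.7523 m/s × 3.6 = 103.508 km/h.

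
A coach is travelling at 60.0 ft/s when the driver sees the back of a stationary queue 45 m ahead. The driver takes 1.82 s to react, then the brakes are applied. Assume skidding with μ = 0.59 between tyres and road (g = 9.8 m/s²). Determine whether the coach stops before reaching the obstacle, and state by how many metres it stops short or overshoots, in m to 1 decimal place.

No — it overshoots by 17.2 m

60 ft/s × 0.3048 = 18.2880 m/s.
a = μg = 0.59 × 9.8 = 5.782 m/s².
Reaction distance = 18.2880 × 1.82 = 33.284 m.
Braking distance = v²/(2a) = 334.451 / 11.564 = 28.922 m.
Total stopping distance = 33.284 + 28.922 = 62.206 m, vs 45 m available — it cannot stop in time and overshoots by 62.206 − 45 = 17.206 m.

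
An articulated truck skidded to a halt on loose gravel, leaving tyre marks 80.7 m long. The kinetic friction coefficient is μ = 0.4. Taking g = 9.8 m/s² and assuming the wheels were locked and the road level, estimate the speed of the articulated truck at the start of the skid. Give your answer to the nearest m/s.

Initial speed ≈ 25 m/s

Deceleration a = μg = 0.4 × 9.8 = 3.920 m/s².
v = √(2a·d) = √(2 × 3.920 × 80.7) = √632.688 = 25.1533 m/s.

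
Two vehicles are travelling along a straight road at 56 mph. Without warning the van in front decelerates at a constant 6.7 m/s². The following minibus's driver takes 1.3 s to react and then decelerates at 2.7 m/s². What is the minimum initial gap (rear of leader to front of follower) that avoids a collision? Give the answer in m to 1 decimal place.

Minimum gap ≈ 101.8 m

56 mph × 0.44704 = 25.0342 m/s.
Leader travels v²/(2a_L) = 626.711 / 13.400 = 46.769 m before stopping.
Follower covers v·t_r = 25.0342 × 1.3 = 32.544 m while reacting, then v²/(2a_F) = 626.711 / 5.400 = 116.058 m while braking, for a total of 32.544 + 116.058 = 148.602 m.
Since a_F ≤ a_L and the follower starts braking later, the follower is never slower than the leader, so the closest approach is when both have stopped.
Minimum gap = 148.602 − 46.769 = 101.833 m.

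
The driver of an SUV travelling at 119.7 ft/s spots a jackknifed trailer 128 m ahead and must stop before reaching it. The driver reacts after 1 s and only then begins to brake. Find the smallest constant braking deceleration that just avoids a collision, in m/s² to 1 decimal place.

119.7 ft/s × 0.3048 = 36.4846 m/s.
Distance covered during reaction = 36.4846 × 1 = 36.485 m.
Distance available for braking: 128 − 36.485 = 91.515 m.
v² = 2a·d ⇒ a = v²/(2d) = 36.4846² / (2 × 91.515) = 1331.126 / 183.030 = 7.2727 m/s².

Required deceleration ≈ 7.3 m/s²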